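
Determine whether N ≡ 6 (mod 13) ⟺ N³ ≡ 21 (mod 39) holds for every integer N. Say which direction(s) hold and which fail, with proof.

Forward direction. This fails: take N = 19. Then 19 ≡ 6 (mod 13), but 19³ = 6859 ≡ 34 (mod 39), not 21.

Converse. This fails: take N = 15. Then 15³ = 3375 ≡ 21 (mod 39), yet 15 ≡ 2 (mod 13), not 6.

Neither implication holds.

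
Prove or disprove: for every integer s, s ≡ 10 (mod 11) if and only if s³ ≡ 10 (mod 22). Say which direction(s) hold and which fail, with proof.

[⇒] This fails: take s = 21. Then 21 ≡ 10 (mod 11), but 21³ = 9261 ≡ 21 (mod 22), not 10.

[⇐] Conversely, the residues r modulo 22 with r³ ≡ 10 (mod 22) are exactly {10}, and each is ≡ 10 (mod 11).

Only the converse holds.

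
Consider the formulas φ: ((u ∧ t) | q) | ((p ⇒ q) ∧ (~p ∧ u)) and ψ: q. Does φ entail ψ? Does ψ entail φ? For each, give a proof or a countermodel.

The forward direction fails; the converse holds.

[⇒] This fails. Under q = F, t = F, u = T, p = F, the left side is true but the right side is false.

[⇐] Assume the antecedent. If q is true, the consequent reduces to true regardless of the other variables. If q is false, the antecedent cannot hold. Either way the consequent holds.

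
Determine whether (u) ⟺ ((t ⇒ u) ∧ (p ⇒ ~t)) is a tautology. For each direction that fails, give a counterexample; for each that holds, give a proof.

Neither implication holds.

(⇒) This fails. Under u = T, p = T, t = T, the left side is true but the right side is false.

(⇐) This fails. Under u = F, p = F, t = F, the left side is false but the right side is true.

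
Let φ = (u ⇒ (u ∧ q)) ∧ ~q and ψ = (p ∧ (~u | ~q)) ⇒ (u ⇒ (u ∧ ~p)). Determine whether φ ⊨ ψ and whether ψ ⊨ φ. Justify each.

The forward direction holds; the converse fails.

(⟹) Assume the antecedent. If u is true, the antecedent cannot hold. If u is false, the consequent reduces to true regardless of the other variables. Either way the consequent holds.

(⟸) This fails. Under u = T, q = F, p = F, the left side is false but the right side is true.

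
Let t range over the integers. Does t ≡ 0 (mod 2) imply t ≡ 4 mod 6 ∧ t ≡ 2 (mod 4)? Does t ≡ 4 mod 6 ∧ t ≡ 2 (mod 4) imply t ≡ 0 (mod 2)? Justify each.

(⇒) This fails: t = 0 gives 0 ≡ 0 (mod 2) but 0 ≡ 0 (mod 6), so the conjunction on the right does not hold.

(⇐) Conversely, if t ≡ 4 (mod 6) and t ≡ 2 (mod 4), then by the Chinese remainder theorem t ≡ 10 (mod 12). Since 10 ≡ 0 (mod 2) and 2 ∣ 12, we get t ≡ 0 (mod 2).

Only the converse holds.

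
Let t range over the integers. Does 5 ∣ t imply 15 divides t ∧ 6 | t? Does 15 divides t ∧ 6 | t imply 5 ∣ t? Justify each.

(⇒) fails; (⇐) holds.

(⟹) This fails: take t = 5. Certainly 5 ∣ 5, but 15 ∤ 5.

(⟸) Suppose 15 ∣ t and 6 ∣ t. Any common multiple of 15 and 6 is a multiple of their lcm; here lcm(15, 6) = 15·6/gcd(15, 6) = 90/3 = 30, so 30 ∣ t. Since 5 ∣ 30, it follows that 5 ∣ t.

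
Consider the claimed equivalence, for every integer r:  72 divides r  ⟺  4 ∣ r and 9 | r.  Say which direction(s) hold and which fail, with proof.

(⇒) If 72 ∣ r, write r = 72q. Since 72 = 18·4, r = 4·(18q), so 4 ∣ r; and since 72 = 8·9, r = 9·(8q), so 9 ∣ r.

(⇐) This fails: take r = 36. Both 4 ∣ 36 and 9 ∣ 36, yet 36 is not a multiple of 72 (since 36 = 0·72 + 36), so 72 ∤ 36.

Only the forward direction holds.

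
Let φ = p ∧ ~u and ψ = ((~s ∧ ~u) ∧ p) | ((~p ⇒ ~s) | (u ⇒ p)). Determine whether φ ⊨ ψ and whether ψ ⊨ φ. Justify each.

Not equivalent: only (⇒) holds.

Forward direction. Assume the antecedent. If u is true, the antecedent cannot hold. If u is false, the consequent reduces to true regardless of the other variables. Either way the consequent holds.

Converse. This fails. Under u = F, p = F, s = F, the left side is false but the right side is true.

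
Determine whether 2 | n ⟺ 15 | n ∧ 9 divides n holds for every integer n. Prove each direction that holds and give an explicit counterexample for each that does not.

(⇒) This fails: take n = 2. Certainly 2 ∣ 2, but 15 ∤ 2.

(⇐) This fails: take n = 45. Both 15 ∣ 45 and 9 ∣ 45, yet 45 is not a multiple of 2 (since 45 = 22·2 + 1), so 2 ∤ 45.

Neither direction holds.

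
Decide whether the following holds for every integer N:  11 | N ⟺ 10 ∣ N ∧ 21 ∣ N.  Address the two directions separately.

(⇒) fails and (⇐) fails.

(→) This fails: take N = 11. Certainly 11 ∣ 11, but 10 ∤ 11.

(←) This fails: take N = 210. Both 10 ∣ 210 and 21 ∣ 210, yet 210 is not a multiple of 11 (since 210 = 19·11 + 1), so 11 ∤ 210.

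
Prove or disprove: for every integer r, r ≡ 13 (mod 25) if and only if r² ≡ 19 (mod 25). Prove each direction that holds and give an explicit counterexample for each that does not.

Only the forward implication holds.

[⇐] This fails: take r = 12. Then 12² = 144 ≡ 19 (mod 25), yet 12 ≡ 12 (mod 25), not 13.

[⇒] Suppose r ≡ 13 (mod 25). Write r = 25j + 13. Then (25j + 13)² = 625j² + 650j + 169 = 25(25j² + 26j + 6) + 19, so r² ≡ 19 (mod 25).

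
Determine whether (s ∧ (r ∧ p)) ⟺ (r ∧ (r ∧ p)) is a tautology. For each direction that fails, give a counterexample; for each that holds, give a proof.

(⇒) holds; (⇐) fails.

(⇒) Assume the antecedent. If p is true, the antecedent forces (p = T, r = T, s = T), and r ∧ (r ∧ p) holds there. If p is false, the antecedent cannot hold. Either way r ∧ (r ∧ p) holds.

(⇐) This fails. Under p = T, r = T, s = F, the left side is false but the right side is true.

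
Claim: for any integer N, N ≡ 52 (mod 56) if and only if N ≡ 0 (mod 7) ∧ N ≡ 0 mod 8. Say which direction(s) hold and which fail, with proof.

Both directions fail.

Forward direction. This fails: N = 52 gives 52 ≡ 52 (mod 56) but 52 ≡ 3 (mod 7), so the conjunction on the right does not hold.

Converse. This fails: N = 0 satisfies both congruences on the right (0 ≡ 0 mod 7 and 0 ≡ 0 mod 8) yet 0 ≡ 0 (mod 56), not 52.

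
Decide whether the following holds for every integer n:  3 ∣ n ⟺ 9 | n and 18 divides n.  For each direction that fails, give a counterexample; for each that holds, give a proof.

(→) This fails: take n = 3. Certainly 3 ∣ 3, but 9 ∤ 3.

(←) Suppose 9 ∣ n and 18 ∣ n. Any common multiple of 9 and 18 is a multiple of their lcm; here lcm(9, 18) = 9·18/gcd(9, 18) = 162/9 = 18, so 18 ∣ n. Since 3 ∣ 18, it follows that 3 ∣ n.

Only the converse holds.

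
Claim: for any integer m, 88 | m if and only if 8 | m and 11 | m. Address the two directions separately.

Forward direction. If 88 ∣ m, write m = 88q. Since 88 = 11·8, m = 8·(11q), so 8 ∣ m; and since 88 = 8·11, m = 11·(8q), so 11 ∣ m.

Converse. Suppose 8 ∣ m and 11 ∣ m. Any common multiple of 8 and 11 is a multiple of their lcm; here gcd(8, 11) = 1, so lcm(8, 11) = 8·11 = 88, so 88 ∣ m.

Both implications hold.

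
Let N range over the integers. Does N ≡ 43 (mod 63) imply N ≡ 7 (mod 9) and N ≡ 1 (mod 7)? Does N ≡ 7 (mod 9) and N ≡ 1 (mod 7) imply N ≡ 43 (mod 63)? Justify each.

The biconditional holds.

(→) Suppose N ≡ 43 (mod 63); write N = 63j + 43. Since 9 ∣ 63, reducing mod 9 gives N ≡ 43 ≡ 7 (mod 9); since 7 ∣ 63, reducing mod 7 gives N ≡ 43 ≡ 1 (mod 7).

(←) Conversely, if N ≡ 7 (mod 9) and N ≡ 1 (mod 7), then by the Chinese remainder theorem N ≡ 43 (mod 63). This is exactly N ≡ 43 (mod 63).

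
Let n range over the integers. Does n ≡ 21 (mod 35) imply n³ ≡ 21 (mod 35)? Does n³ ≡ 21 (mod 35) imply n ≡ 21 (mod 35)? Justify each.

(→) Suppose n ≡ 21 (mod 35). Write n = 35j + 21. Then (35j + 21)³ = 42875j³ + 77175j² + 46305j + 9261 = 35(1225j³ + 2205j² + 1323j + 264) + 21, so n³ ≡ 21 (mod 35).

(←) Conversely, suppose n³ ≡ 21 (mod 35). The only residue r in {0, …, 34} with r³ ≡ 21 (mod 35) is r = 21, so n ≡ 21 (mod 35).

Equivalent; both directions hold.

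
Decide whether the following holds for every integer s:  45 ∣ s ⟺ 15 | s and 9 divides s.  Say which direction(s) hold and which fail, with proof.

Forward direction. If 45 ∣ s, write s = 45q. Since 45 = 3·15, s = 15·(3q), so 15 ∣ s; and since 45 = 5·9, s = 9·(5q), so 9 ∣ s.

Converse. Suppose 15 ∣ s and 9 ∣ s. Any common multiple of 15 and 9 is a multiple of their lcm; here lcm(15, 9) = 15·9/gcd(15, 9) = 135/3 = 45, so 45 ∣ s.

Both implications hold.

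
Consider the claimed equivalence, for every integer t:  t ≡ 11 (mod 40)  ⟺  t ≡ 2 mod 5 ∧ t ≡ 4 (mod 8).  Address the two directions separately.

Neither implication holds.

(→) This fails: t = 11 gives 11 ≡ 11 (mod 40) but 11 ≡ 1 (mod 5), so the conjunction on the right does not hold.

(←) This fails: t = 12 satisfies both congruences on the right (12 ≡ 2 mod 5 and 12 ≡ 4 mod 8) yet 12 ≡ 12 (mod 40), not 11.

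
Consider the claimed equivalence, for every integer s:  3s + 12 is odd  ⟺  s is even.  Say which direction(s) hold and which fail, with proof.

(⇒) fails and (⇐) fails.

[⇒] This fails: s = 3 gives 3s + 12 = 21, which is odd, but 3 is odd, not even.

[⇐] This also fails: s = 0 is even, but 3s + 12 = 12 is even, not odd.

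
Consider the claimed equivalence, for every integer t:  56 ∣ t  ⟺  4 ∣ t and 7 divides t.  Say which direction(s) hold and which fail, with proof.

(→) If 56 ∣ t, write t = 56q. Since 56 = 14·4, t = 4·(14q), so 4 ∣ t; and since 56 = 8·7, t = 7·(8q), so 7 ∣ t.

(←) This fails: take t = 28. Both 4 ∣ 28 and 7 ∣ 28, yet 28 is not a multiple of 56 (since 28 = 0·56 + 28), so 56 ∤ 28.

Only the forward implication holds.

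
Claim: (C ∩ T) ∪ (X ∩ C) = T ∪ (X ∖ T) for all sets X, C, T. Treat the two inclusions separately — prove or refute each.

Reverse inclusion. This inclusion fails. Take X = {1}, C = ∅, T = ∅; then 1 ∈ T ∪ (X ∖ T) but 1 ∉ (C ∩ T) ∪ (X ∩ C).

Forward inclusion. Let x ∈ (C ∩ T) ∪ (X ∩ C). Then either x ∈ X ∩ C and x ∉ T; or x ∈ C ∩ T and x ∉ X; or x ∈ X ∩ C ∩ T. In each case x ∈ T ∪ (X ∖ T), so (C ∩ T) ∪ (X ∩ C) ⊆ T ∪ (X ∖ T).

(⊆) holds; (⊇) fails.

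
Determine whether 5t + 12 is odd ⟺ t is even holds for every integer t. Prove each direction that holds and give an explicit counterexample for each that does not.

[⇒] This fails: t = 3 gives 5t + 12 = 27, which is odd, but 3 is odd, not even.

[⇐] This also fails: t = 4 is even, but 5t + 12 = 32 is even, not odd.

Neither implication holds.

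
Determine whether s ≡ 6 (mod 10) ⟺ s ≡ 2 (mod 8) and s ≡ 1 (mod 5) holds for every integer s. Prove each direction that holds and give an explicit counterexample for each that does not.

(⇒) This fails: s = 16 gives 16 ≡ 6 (mod 10) but 16 ≡ 0 (mod 8), so the conjunction on the right does not hold.

(⇐) Conversely, if s ≡ 2 (mod 8) and s ≡ 1 (mod 5), then by the Chinese remainder theorem s ≡ 26 (mod 40). Since 26 ≡ 6 (mod 10) and 10 ∣ 40, we get s ≡ 6 (mod 10).

Only the converse holds.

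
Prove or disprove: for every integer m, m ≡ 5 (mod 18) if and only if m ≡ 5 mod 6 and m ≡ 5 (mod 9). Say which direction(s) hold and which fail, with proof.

Both directions hold.

(←) If m ≡ 5 (mod 6) and m ≡ 5 (mod 9), then by the Chinese remainder theorem m ≡ 5 (mod 18). This is exactly m ≡ 5 (mod 18).

(→) Suppose m ≡ 5 (mod 18); write m = 18j + 5. Since 6 ∣ 18, reducing mod 6 gives m ≡ 5 (mod 6); since 9 ∣ 18, reducing mod 9 gives m ≡ 5 (mod 9).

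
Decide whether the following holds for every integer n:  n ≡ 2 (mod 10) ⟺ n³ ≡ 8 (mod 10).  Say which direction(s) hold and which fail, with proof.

Both directions hold; the statement is true.

(→) Suppose n ≡ 2 (mod 10). Write n = 10j + 2. Then (10j + 2)³ = 1000j³ + 600j² + 120j + 8 = 10(100j³ + 60j² + 12j) + 8, so n³ ≡ 8 (mod 10).

(←) Conversely, suppose n³ ≡ 8 (mod 10). The only residue r in {0, …, 9} with r³ ≡ 8 (mod 10) is r = 2, so n ≡ 2 (mod 10).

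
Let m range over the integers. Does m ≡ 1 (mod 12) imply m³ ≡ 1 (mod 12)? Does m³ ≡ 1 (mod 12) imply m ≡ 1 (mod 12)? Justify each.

The biconditional holds.

(⇒) Suppose m ≡ 1 (mod 12). Write m = 12j + 1. Then (12j + 1)³ = 1728j³ + 432j² + 36j + 1 = 12(144j³ + 36j² + 3j) + 1, so m³ ≡ 1 (mod 12).

(⇐) Conversely, suppose m³ ≡ 1 (mod 12). The only residue r in {0, …, 11} with r³ ≡ 1 (mod 12) is r = 1, so m ≡ 1 (mod 12).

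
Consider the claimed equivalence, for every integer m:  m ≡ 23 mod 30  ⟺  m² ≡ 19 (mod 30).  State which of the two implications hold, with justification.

Only the forward direction holds.

(→) Suppose m ≡ 23 mod 30. Write m = 30j + 23. Then (30j + 23)² = 900j² + 1380j + 529 = 30(30j² + 46j + 17) + 19, so m² ≡ 19 (mod 30).

(←) This fails: take m = 7. Then 7² = 49 ≡ 19 (mod 30), yet 7 ≡ 7 (mod 30), not 23.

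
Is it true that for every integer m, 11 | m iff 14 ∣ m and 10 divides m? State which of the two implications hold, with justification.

[⇒] This fails: take m = 11. Certainly 11 ∣ 11, but 14 ∤ 11.

[⇐] This fails: take m = 70. Both 14 ∣ 70 and 10 ∣ 70, yet 70 is not a multiple of 11 (since 70 = 6·11 + 4), so 11 ∤ 70.

Both directions fail.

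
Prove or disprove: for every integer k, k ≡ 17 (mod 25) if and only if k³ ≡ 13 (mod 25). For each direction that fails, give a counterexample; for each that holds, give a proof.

[⇒] Suppose k ≡ 17 (mod 25). Write k = 25j + 17. Then (25j + 17)³ = 15625j³ + 31875j² + 21675j + 4913 = 25(625j³ + 1275j² + 867j + 196) + 13, so k³ ≡ 13 (mod 25).

[⇐] Conversely, suppose k³ ≡ 13 (mod 25). The only residue r in {0, …, 24} with r³ ≡ 13 (mod 25) is r = 17, so k ≡ 17 (mod 25).

Equivalent; both directions hold.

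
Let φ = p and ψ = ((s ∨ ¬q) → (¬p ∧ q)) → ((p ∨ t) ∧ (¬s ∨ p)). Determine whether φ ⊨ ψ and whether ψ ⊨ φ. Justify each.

[⇒] Assume the antecedent. If p is true, the consequent reduces to true regardless of the other variables. If p is false, the antecedent cannot hold. Either way the consequent holds.

[⇐] This fails. Under s = F, q = F, t = F, p = F, the left side is false but the right side is true.

Not equivalent: only (⇒) holds.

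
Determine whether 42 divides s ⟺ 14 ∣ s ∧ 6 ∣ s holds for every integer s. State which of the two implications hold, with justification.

(⇒) If 42 ∣ s, write s = 42q. Since 42 = 3·14, s = 14·(3q), so 14 ∣ s; and since 42 = 7·6, s = 6·(7q), so 6 ∣ s.

(⇐) Suppose 14 ∣ s and 6 ∣ s. Any common multiple of 14 and 6 is a multiple of their lcm; here lcm(14, 6) = 14·6/gcd(14, 6) = 84/2 = 42, so 42 ∣ s.

Equivalent; both directions hold.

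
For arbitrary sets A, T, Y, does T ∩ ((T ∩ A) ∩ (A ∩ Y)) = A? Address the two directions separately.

Only the forward inclusion holds.

(⊆) Let x ∈ T ∩ ((T ∩ A) ∩ (A ∩ Y)). Then x ∈ A ∩ T ∩ Y, from which x ∈ A.

(⊇) This inclusion fails. Take A = {1}, T = ∅, Y = ∅; then 1 ∈ A but 1 ∉ T ∩ ((T ∩ A) ∩ (A ∩ Y)).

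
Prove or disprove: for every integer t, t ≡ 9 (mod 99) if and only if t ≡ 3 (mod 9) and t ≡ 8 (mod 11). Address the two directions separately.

Neither direction holds.

Forward direction. This fails: t = 9 gives 9 ≡ 9 (mod 99) but 9 ≡ 0 (mod 9), so the conjunction on the right does not hold.

Converse. This fails: t = 30 satisfies both congruences on the right (30 ≡ 3 mod 9 and 30 ≡ 8 mod 11) yet 30 ≡ 30 (mod 99), not 9.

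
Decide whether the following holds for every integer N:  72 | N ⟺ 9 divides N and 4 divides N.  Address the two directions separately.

(⇒) holds; (⇐) fails.

(⇒) If 72 ∣ N, write N = 72q. Since 72 = 8·9, N = 9·(8q), so 9 ∣ N; and since 72 = 18·4, N = 4·(18q), so 4 ∣ N.

(⇐) This fails: take N = 36. Both 9 ∣ 36 and 4 ∣ 36, yet 36 is not a multiple of 72 (since 36 = 0·72 + 36), so 72 ∤ 36.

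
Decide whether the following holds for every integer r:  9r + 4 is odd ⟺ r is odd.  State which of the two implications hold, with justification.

(→) Suppose 9r + 4 is odd. Since 9 is odd, 9r and r have the same parity, so 9r + 4 ≡ r + 4 (mod 2). As 4 is even, 9r + 4 is odd exactly when r is odd. Thus r is odd.

(←) Conversely, suppose r is odd; write r = 2j + 1. Then 9r + 4 = 9·(2j + 1) + 4 = 2·9j + 13, which is odd.

Both directions hold.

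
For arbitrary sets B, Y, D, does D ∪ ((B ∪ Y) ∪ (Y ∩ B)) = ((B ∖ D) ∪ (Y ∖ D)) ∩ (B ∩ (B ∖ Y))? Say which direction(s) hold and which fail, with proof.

Only the reverse inclusion holds.

(⊆) This inclusion fails. Take B = ∅, Y = {1}, D = ∅; then 1 ∈ D ∪ ((B ∪ Y) ∪ (Y ∩ B)) but 1 ∉ ((B ∖ D) ∪ (Y ∖ D)) ∩ (B ∩ (B ∖ Y)).

(⊇) Let x ∈ ((B ∖ D) ∪ (Y ∖ D)) ∩ (B ∩ (B ∖ Y)). Then x ∈ B and x ∉ Y, D, from which x ∈ D ∪ ((B ∪ Y) ∪ (Y ∩ B)).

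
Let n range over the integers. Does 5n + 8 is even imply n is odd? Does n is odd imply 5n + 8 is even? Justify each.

Both directions fail.

(⇒) This fails: n = 0 gives 5n + 8 = 8, which is even, but 0 is even, not odd.

(⇐) This also fails: n = 3 is odd, but 5n + 8 = 23 is odd, not even.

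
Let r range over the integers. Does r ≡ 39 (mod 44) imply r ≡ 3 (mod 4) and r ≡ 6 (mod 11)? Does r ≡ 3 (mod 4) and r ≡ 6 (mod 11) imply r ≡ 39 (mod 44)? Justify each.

(→) Suppose r ≡ 39 (mod 44); write r = 44j + 39. Since 4 ∣ 44, reducing mod 4 gives r ≡ 39 ≡ 3 (mod 4); since 11 ∣ 44, reducing mod 11 gives r ≡ 39 ≡ 6 (mod 11).

(←) Conversely, if r ≡ 3 (mod 4) and r ≡ 6 (mod 11), then by the Chinese remainder theorem r ≡ 39 (mod 44). This is exactly r ≡ 39 (mod 44).

Equivalent; both directions hold.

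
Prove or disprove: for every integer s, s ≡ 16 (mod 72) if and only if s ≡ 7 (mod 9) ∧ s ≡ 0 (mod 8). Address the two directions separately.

(⟹) Suppose s ≡ 16 (mod 72); write s = 72j + 16. Since 9 ∣ 72, reducing mod 9 gives s ≡ 16 ≡ 7 (mod 9); since 8 ∣ 72, reducing mod 8 gives s ≡ 16 ≡ 0 (mod 8).

(⟸) Conversely, if s ≡ 7 (mod 9) and s ≡ 0 (mod 8), then by the Chinese remainder theorem s ≡ 16 (mod 72). This is exactly s ≡ 16 (mod 72).

Equivalent; both directions hold.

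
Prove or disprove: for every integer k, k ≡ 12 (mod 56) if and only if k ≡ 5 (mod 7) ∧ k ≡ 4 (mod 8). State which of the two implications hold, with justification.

The biconditional holds.

Forward direction. Suppose k ≡ 12 (mod 56); write k = 56j + 12. Since 7 ∣ 56, reducing mod 7 gives k ≡ 12 ≡ 5 (mod 7); since 8 ∣ 56, reducing mod 8 gives k ≡ 12 ≡ 4 (mod 8).

Converse. If k ≡ 5 (mod 7) and k ≡ 4 (mod 8), then by the Chinese remainder theorem k ≡ 12 (mod 56). This is exactly k ≡ 12 (mod 56).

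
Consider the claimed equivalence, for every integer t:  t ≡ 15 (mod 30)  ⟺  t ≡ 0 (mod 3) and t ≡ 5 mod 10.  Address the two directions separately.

Forward direction. Suppose t ≡ 15 (mod 30); write t = 30j + 15. Since 3 ∣ 30, reducing mod 3 gives t ≡ 15 ≡ 0 (mod 3); since 10 ∣ 30, reducing mod 10 gives t ≡ 15 ≡ 5 (mod 10).

Converse. If t ≡ 0 (mod 3) and t ≡ 5 (mod 10), then by the Chinese remainder theorem t ≡ 15 (mod 30). This is exactly t ≡ 15 (mod 30).

Both directions hold.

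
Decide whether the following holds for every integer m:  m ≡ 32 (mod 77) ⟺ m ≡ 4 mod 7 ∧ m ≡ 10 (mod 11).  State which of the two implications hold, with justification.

(⇒) Suppose m ≡ 32 (mod 77); write m = 77j + 32. Since 7 ∣ 77, reducing mod 7 gives m ≡ 32 ≡ 4 (mod 7); since 11 ∣ 77, reducing mod 11 gives m ≡ 32 ≡ 10 (mod 11).

(⇐) Conversely, if m ≡ 4 (mod 7) and m ≡ 10 (mod 11), then by the Chinese remainder theorem m ≡ 32 (mod 77). This is exactly m ≡ 32 (mod 77).

Both implications hold.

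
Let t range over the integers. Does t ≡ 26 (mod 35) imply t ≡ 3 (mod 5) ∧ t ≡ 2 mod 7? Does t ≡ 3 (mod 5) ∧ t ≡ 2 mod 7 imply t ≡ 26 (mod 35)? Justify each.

(⟹) This fails: t = 26 gives 26 ≡ 26 (mod 35) but 26 ≡ 1 (mod 5), so the conjunction on the right does not hold.

(⟸) This fails: t = 23 satisfies both congruences on the right (23 ≡ 3 mod 5 and 23 ≡ 2 mod 7) yet 23 ≡ 23 (mod 35), not 26.

Both directions fail.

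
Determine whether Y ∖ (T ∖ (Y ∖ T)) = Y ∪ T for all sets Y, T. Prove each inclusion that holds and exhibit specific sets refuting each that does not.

(⊆) Let x ∈ Y ∖ (T ∖ (Y ∖ T)). Then x ∈ Y and x ∉ T, from which x ∈ Y ∪ T.

(⊇) This inclusion fails. Take Y = ∅, T = {1}; then 1 ∈ Y ∪ T but 1 ∉ Y ∖ (T ∖ (Y ∖ T)).

(⊆) holds; (⊇) fails.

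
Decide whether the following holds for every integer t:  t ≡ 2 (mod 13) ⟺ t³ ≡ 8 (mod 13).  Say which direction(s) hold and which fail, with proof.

Converse. This fails: take t = 5. Then 5³ = 125 ≡ 8 (mod 13), yet 5 ≡ 5 (mod 13), not 2.

Forward direction. Suppose t ≡ 2 (mod 13). Write t = 13j + 2. Then (13j + 2)³ = 2197j³ + 1014j² + 156j + 8 = 13(169j³ + 78j² + 12j) + 8, so t³ ≡ 8 (mod 13).

The forward direction holds; the converse fails.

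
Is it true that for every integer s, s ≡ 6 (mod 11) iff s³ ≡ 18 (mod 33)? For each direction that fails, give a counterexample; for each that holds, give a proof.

Not equivalent: only (⇐) holds.

(→) This fails: take s = 17. Then 17 ≡ 6 (mod 11), but 17³ = 4913 ≡ 29 (mod 33), not 18.

(←) Conversely, the residues r modulo 33 with r³ ≡ 18 (mod 33) are exactly {6}, and each is ≡ 6 (mod 11).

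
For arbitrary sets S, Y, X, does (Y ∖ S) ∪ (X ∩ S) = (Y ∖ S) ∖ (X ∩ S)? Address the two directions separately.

The sets are not equal: only the reverse inclusion holds.

Forward inclusion. This inclusion fails. Take S = {1}, Y = ∅, X = {1}; then 1 ∈ (Y ∖ S) ∪ (X ∩ S) but 1 ∉ (Y ∖ S) ∖ (X ∩ S).

Reverse inclusion. Let x ∈ (Y ∖ S) ∖ (X ∩ S). Then either x ∈ Y and x ∉ S, X; or x ∈ Y ∩ X and x ∉ S. In each case x ∈ (Y ∖ S) ∪ (X ∩ S), so (Y ∖ S) ∖ (X ∩ S) ⊆ (Y ∖ S) ∪ (X ∩ S).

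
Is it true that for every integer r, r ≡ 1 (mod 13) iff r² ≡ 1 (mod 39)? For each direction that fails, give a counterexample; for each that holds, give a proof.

Both directions fail.

(⟹) This fails: take r = 27. Then 27 ≡ 1 (mod 13), but 27² = 729 ≡ 27 (mod 39), not 1.

(⟸) This fails: take r = 25. Then 25² = 625 ≡ 1 (mod 39), yet 25 ≡ 12 (mod 13), not 1.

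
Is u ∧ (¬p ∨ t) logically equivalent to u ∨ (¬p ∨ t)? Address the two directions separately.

(→) Assume the antecedent. If p is true, the antecedent forces (p = T, t = T, u = T), and u ∨ (¬p ∨ t) holds there. If p is false, u ∨ (¬p ∨ t) reduces to true regardless of the other variables. Either way u ∨ (¬p ∨ t) holds.

(←) This fails. Under p = F, t = F, u = F, the left side is false but the right side is true.

Only the forward implication holds.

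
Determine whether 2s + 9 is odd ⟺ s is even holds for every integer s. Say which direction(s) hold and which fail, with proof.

Only the converse holds.

(⟹) This fails: take s = 3. Then 2s + 9 = 15, which is odd, yet s = 3 is odd, not even.

(⟸) Suppose s is even. Since 2 is even, 2s is even for every s, so 2s + 9 has the same parity as 9, which is odd. Hence 2s + 9 is odd.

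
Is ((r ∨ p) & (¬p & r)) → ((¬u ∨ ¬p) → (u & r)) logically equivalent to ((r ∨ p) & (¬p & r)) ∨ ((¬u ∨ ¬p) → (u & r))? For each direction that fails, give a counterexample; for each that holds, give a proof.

Forward direction. This fails. Under r = F, u = F, p = F, the left side is true but the right side is false.

Converse. This fails. Under r = T, u = F, p = F, the left side is false but the right side is true.

(⇒) fails and (⇐) fails.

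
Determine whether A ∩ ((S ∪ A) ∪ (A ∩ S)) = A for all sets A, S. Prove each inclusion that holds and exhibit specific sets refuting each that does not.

Both inclusions hold; the sets are equal.

(⟹) Let x ∈ A ∩ ((S ∪ A) ∪ (A ∩ S)). Then either x ∈ A and x ∉ S; or x ∈ A ∩ S. In each case x ∈ A, so A ∩ ((S ∪ A) ∪ (A ∩ S)) ⊆ A.

(⟸) Let x ∈ A. Then either x ∈ A and x ∉ S; or x ∈ A ∩ S. In each case x ∈ A ∩ ((S ∪ A) ∪ (A ∩ S)), so A ⊆ A ∩ ((S ∪ A) ∪ (A ∩ S)).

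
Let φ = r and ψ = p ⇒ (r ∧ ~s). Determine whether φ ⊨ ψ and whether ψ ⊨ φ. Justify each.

Both directions fail.

[⇒] This fails. Under p = T, s = T, r = T, the left side is true but the right side is false.

[⇐] This fails. Under p = F, s = F, r = F, the left side is false but the right side is true.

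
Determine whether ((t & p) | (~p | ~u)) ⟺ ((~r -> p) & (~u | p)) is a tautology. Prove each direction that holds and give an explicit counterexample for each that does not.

Both directions fail.

(⇒) This fails. Under r = F, u = F, t = F, p = F, the left side is true but the right side is false.

(⇐) This fails. Under r = F, u = T, t = F, p = T, the left side is false but the right side is true.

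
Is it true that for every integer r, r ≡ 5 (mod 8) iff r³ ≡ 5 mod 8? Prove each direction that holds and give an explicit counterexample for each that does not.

(→) Suppose r ≡ 5 (mod 8). Write r = 8j + 5. Then (8j + 5)³ = 512j³ + 960j² + 600j + 125 = 8(64j³ + 120j² + 75j + 15) + 5, so r³ ≡ 5 (mod 8).

(←) For the converse, argue contrapositively. If r ≢ 5 (mod 8), then r is congruent to one of 0, 1, 2, 3, 4, 6, 7 modulo 8, and these give r³ ≡ 0, 1, 0, 3, 0, 0, 7 respectively — never 5.

Both directions hold; the statement is true.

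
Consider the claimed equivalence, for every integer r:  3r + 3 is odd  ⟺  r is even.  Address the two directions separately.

(⇐) Suppose r is even; write r = 2j. Then 3r + 3 = 3·(2j) + 3 = 2·3j + 3, which is odd.

(⇒) Suppose 3r + 3 is odd. Since 3 is odd, 3r and r have the same parity, so 3r + 3 ≡ r + 3 (mod 2). As 3 is odd, 3r + 3 is odd exactly when r is even. Thus r is even.

Both directions hold.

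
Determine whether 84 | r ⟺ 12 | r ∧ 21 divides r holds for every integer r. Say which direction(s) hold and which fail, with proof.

[⇒] If 84 ∣ r, write r = 84q. Since 84 = 7·12, r = 12·(7q), so 12 ∣ r; and since 84 = 4·21, r = 21·(4q), so 21 ∣ r.

[⇐] Suppose 12 ∣ r and 21 ∣ r. Any common multiple of 12 and 21 is a multiple of their lcm; here lcm(12, 21) = 12·21/gcd(12, 21) = 252/3 = 84, so 84 ∣ r.

Both implications hold.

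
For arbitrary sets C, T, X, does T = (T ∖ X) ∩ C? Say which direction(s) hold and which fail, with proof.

Only the reverse inclusion holds.

Forward inclusion. This inclusion fails. Take C = ∅, T = {1}, X = ∅; then 1 ∈ T but 1 ∉ (T ∖ X) ∩ C.

Reverse inclusion. Let x ∈ (T ∖ X) ∩ C. Then x ∈ C ∩ T and x ∉ X, from which x ∈ T.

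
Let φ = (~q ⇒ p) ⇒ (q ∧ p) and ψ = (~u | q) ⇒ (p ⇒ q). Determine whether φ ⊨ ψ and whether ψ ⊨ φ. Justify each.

Only the forward direction holds.

(⟹) Assume the antecedent. If u is true, (~u | q) ⇒ (p ⇒ q) reduces to true regardless of the other variables. If u is false, the antecedent forces (u = F, q = F, p = F) or (u = F, q = T, p = T), and (~u | q) ⇒ (p ⇒ q) holds there. Either way (~u | q) ⇒ (p ⇒ q) holds.

(⟸) This fails. Under u = F, q = T, p = F, the left side is false but the right side is true.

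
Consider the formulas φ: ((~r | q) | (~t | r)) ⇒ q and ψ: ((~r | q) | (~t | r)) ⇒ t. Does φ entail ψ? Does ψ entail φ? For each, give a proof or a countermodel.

(⟹) This fails. Under r = F, t = F, q = T, the left side is true but the right side is false.

(⟸) This fails. Under r = F, t = T, q = F, the left side is false but the right side is true.

Neither implication holds.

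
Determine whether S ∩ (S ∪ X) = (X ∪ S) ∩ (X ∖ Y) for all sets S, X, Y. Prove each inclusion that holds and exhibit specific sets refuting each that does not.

(⊆) This inclusion fails. Take S = {1}, X = ∅, Y = ∅; then 1 ∈ S ∩ (S ∪ X) but 1 ∉ (X ∪ S) ∩ (X ∖ Y).

(⊇) This inclusion fails. Take S = ∅, X = {1}, Y = ∅; then 1 ∈ (X ∪ S) ∩ (X ∖ Y) but 1 ∉ S ∩ (S ∪ X).

(⊆) fails and (⊇) fails.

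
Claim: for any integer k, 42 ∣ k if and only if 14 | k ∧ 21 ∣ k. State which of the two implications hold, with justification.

[⇒] If 42 ∣ k, write k = 42q. Since 42 = 3·14, k = 14·(3q), so 14 ∣ k; and since 42 = 2·21, k = 21·(2q), so 21 ∣ k.

[⇐] Suppose 14 ∣ k and 21 ∣ k. Any common multiple of 14 and 21 is a multiple of their lcm; here lcm(14, 21) = 14·21/gcd(14, 21) = 294/7 = 42, so 42 ∣ k.

The biconditional holds.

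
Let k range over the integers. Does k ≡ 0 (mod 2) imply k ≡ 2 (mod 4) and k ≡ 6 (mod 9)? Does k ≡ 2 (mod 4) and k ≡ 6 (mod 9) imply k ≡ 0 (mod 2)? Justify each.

[⇒] This fails: k = 0 gives 0 ≡ 0 (mod 2) but 0 ≡ 0 (mod 4), so the conjunction on the right does not hold.

[⇐] Conversely, if k ≡ 2 (mod 4) and k ≡ 6 (mod 9), then by the Chinese remainder theorem k ≡ 6 (mod 36). Since 6 ≡ 0 (mod 2) and 2 ∣ 36, we get k ≡ 0 (mod 2).

The forward direction fails; the converse holds.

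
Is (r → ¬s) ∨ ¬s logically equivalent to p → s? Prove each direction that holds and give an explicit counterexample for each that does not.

[⇒] This fails. Under s = F, r = F, p = T, the left side is true but the right side is false.

[⇐] This fails. Under s = T, r = T, p = F, the left side is false but the right side is true.

(⇒) fails and (⇐) fails.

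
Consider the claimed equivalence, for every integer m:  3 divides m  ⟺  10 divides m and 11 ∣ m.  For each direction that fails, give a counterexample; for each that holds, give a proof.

[⇒] This fails: take m = 3. Certainly 3 ∣ 3, but 10 ∤ 3.

[⇐] This fails: take m = 110. Both 10 ∣ 110 and 11 ∣ 110, yet 110 is not a multiple of 3 (since 110 = 36·3 + 2), so 3 ∤ 110.

Neither direction holds.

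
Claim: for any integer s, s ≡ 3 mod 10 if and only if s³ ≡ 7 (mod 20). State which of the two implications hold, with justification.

Not equivalent: only (⇐) holds.

Converse. The residues r modulo 20 with r³ ≡ 7 (mod 20) are exactly {3}, and each is ≡ 3 (mod 10).

Forward direction. This fails: take s = 13. Then 13 ≡ 3 (mod 10), but 13³ = 2197 ≡ 17 (mod 20), not 7.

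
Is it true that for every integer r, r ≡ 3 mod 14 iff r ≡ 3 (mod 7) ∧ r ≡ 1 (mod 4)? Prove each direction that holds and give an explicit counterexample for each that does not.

Only the converse holds.

Forward direction. This fails: r = 3 gives 3 ≡ 3 (mod 14) but 3 ≡ 3 (mod 4), so the conjunction on the right does not hold.

Converse. If r ≡ 3 (mod 7) and r ≡ 1 (mod 4), then by the Chinese remainder theorem r ≡ 17 (mod 28). Since 17 ≡ 3 (mod 14) and 14 ∣ 28, we get r ≡ 3 (mod 14).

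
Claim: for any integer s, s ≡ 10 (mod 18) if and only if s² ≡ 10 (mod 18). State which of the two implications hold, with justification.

Converse. This fails: take s = 8. Then 8² = 64 ≡ 10 (mod 18), yet 8 ≡ 8 (mod 18), not 10.

Forward direction. Suppose s ≡ 10 (mod 18). Write s = 18j + 10. Then (18j + 10)² = 324j² + 360j + 100 = 18(18j² + 20j + 5) + 10, so s² ≡ 10 (mod 18).

Only the forward implication holds.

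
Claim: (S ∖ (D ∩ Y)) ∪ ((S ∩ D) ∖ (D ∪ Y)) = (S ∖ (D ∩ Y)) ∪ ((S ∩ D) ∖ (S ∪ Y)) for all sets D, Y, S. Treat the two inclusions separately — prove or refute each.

Both inclusions hold.

(⊆) Let x ∈ (S ∖ (D ∩ Y)) ∪ ((S ∩ D) ∖ (D ∪ Y)). Then either x ∈ S and x ∉ D, Y; or x ∈ D ∩ S and x ∉ Y; or x ∈ Y ∩ S and x ∉ D. In each case x ∈ (S ∖ (D ∩ Y)) ∪ ((S ∩ D) ∖ (S ∪ Y)), so (S ∖ (D ∩ Y)) ∪ ((S ∩ D) ∖ (D ∪ Y)) ⊆ (S ∖ (D ∩ Y)) ∪ ((S ∩ D) ∖ (S ∪ Y)).

(⊇) Let x ∈ (S ∖ (D ∩ Y)) ∪ ((S ∩ D) ∖ (S ∪ Y)). Then either x ∈ S and x ∉ D, Y; or x ∈ D ∩ S and x ∉ Y; or x ∈ Y ∩ S and x ∉ D. In each case x ∈ (S ∖ (D ∩ Y)) ∪ ((S ∩ D) ∖ (D ∪ Y)), so (S ∖ (D ∩ Y)) ∪ ((S ∩ D) ∖ (S ∪ Y)) ⊆ (S ∖ (D ∩ Y)) ∪ ((S ∩ D) ∖ (D ∪ Y)).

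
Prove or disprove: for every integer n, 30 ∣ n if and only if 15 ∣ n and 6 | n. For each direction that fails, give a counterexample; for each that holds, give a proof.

(←) Suppose 15 ∣ n and 6 ∣ n. Any common multiple of 15 and 6 is a multiple of their lcm; here lcm(15, 6) = 15·6/gcd(15, 6) = 90/3 = 30, so 30 ∣ n.

(→) If 30 ∣ n, write n = 30q. Since 30 = 2·15, n = 15·(2q), so 15 ∣ n; and since 30 = 5·6, n = 6·(5q), so 6 ∣ n.

Both directions hold.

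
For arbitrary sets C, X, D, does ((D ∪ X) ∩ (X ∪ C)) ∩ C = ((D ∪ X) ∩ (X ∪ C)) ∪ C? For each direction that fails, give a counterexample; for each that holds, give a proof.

(⊆) holds; (⊇) fails.

(⟹) Let x ∈ ((D ∪ X) ∩ (X ∪ C)) ∩ C. Then either x ∈ C ∩ X and x ∉ D; or x ∈ C ∩ D and x ∉ X; or x ∈ C ∩ X ∩ D. In each case x ∈ ((D ∪ X) ∩ (X ∪ C)) ∪ C, so ((D ∪ X) ∩ (X ∪ C)) ∩ C ⊆ ((D ∪ X) ∩ (X ∪ C)) ∪ C.

(⟸) This inclusion fails. Take C = {1}, X = ∅, D = ∅; then 1 ∈ ((D ∪ X) ∩ (X ∪ C)) ∪ C but 1 ∉ ((D ∪ X) ∩ (X ∪ C)) ∩ C.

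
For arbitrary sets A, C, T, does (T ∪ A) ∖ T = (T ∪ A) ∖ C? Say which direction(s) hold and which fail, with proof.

(⊆) This inclusion fails. Take A = {1}, C = {1}, T = ∅; then 1 ∈ (T ∪ A) ∖ T but 1 ∉ (T ∪ A) ∖ C.

(⊇) This inclusion fails. Take A = ∅, C = ∅, T = {1}; then 1 ∈ (T ∪ A) ∖ C but 1 ∉ (T ∪ A) ∖ T.

Neither inclusion holds.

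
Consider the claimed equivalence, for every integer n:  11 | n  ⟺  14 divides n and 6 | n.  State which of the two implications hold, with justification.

(⇒) fails and (⇐) fails.

(⟹) This fails: take n = 11. Certainly 11 ∣ 11, but 14 ∤ 11.

(⟸) This fails: take n = 42. Both 14 ∣ 42 and 6 ∣ 42, yet 42 is not a multiple of 11 (since 42 = 3·11 + 9), so 11 ∤ 42.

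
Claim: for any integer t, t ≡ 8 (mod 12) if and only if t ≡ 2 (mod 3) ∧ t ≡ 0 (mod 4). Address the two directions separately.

Both directions hold; the statement is true.

(→) Suppose t ≡ 8 (mod 12); write t = 12j + 8. Since 3 ∣ 12, reducing mod 3 gives t ≡ 8 ≡ 2 (mod 3); since 4 ∣ 12, reducing mod 4 gives t ≡ 8 ≡ 0 (mod 4).

(←) Conversely, if t ≡ 2 (mod 3) and t ≡ 0 (mod 4), then by the Chinese remainder theorem t ≡ 8 (mod 12). This is exactly t ≡ 8 (mod 12).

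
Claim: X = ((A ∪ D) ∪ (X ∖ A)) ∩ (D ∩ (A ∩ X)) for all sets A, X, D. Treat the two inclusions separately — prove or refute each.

Forward inclusion. This inclusion fails. Take A = ∅, X = {1}, D = ∅; then 1 ∈ X but 1 ∉ ((A ∪ D) ∪ (X ∖ A)) ∩ (D ∩ (A ∩ X)).

Reverse inclusion. Let x ∈ ((A ∪ D) ∪ (X ∖ A)) ∩ (D ∩ (A ∩ X)). Then x ∈ A ∩ X ∩ D, from which x ∈ X.

(⊆) fails; (⊇) holds.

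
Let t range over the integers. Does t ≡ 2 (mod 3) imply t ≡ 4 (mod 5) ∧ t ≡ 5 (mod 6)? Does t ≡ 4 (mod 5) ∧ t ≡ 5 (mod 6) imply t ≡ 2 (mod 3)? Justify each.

Only the converse holds.

(→) This fails: t = 2 gives 2 ≡ 2 (mod 3) but 2 ≡ 2 (mod 5), so the conjunction on the right does not hold.

(←) Conversely, if t ≡ 4 (mod 5) and t ≡ 5 (mod 6), then by the Chinese remainder theorem t ≡ 29 (mod 30). Since 29 ≡ 2 (mod 3) and 3 ∣ 30, we get t ≡ 2 (mod 3).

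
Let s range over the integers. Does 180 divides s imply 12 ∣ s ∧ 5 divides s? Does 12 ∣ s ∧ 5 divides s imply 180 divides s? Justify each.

The forward direction holds; the converse fails.

(⇒) If 180 ∣ s, write s = 180q. Since 180 = 15·12, s = 12·(15q), so 12 ∣ s; and since 180 = 36·5, s = 5·(36q), so 5 ∣ s.

(⇐) This fails: take s = 60. Both 12 ∣ 60 and 5 ∣ 60, yet 60 is not a multiple of 180 (since 60 = 0·180 + 60), so 180 ∤ 60.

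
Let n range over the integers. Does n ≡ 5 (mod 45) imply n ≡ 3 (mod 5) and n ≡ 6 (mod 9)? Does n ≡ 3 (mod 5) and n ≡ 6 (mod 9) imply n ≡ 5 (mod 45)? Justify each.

(→) This fails: n = 5 gives 5 ≡ 5 (mod 45) but 5 ≡ 0 (mod 5), so the conjunction on the right does not hold.

(←) This fails: n = 33 satisfies both congruences on the right (33 ≡ 3 mod 5 and 33 ≡ 6 mod 9) yet 33 ≡ 33 (mod 45), not 5.

Both directions fail.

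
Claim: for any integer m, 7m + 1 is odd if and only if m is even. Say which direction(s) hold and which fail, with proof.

(⇒) Suppose 7m + 1 is odd. Since 7 is odd, 7m and m have the same parity, so 7m + 1 ≡ m + 1 (mod 2). As 1 is odd, 7m + 1 is odd exactly when m is even. Thus m is even.

(⇐) Conversely, suppose m is even; write m = 2j. Then 7m + 1 = 7·(2j) + 1 = 2·7j + 1, which is odd.

The biconditional holds.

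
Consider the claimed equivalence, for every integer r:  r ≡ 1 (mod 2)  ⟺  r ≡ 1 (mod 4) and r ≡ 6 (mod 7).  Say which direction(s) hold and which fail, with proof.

Not equivalent: only (⇐) holds.

[⇒] This fails: r = 1 gives 1 ≡ 1 (mod 2) but 1 ≡ 1 (mod 7), so the conjunction on the right does not hold.

[⇐] Conversely, if r ≡ 1 (mod 4) and r ≡ 6 (mod 7), then by the Chinese remainder theorem r ≡ 13 (mod 28). Since 13 ≡ 1 (mod 2) and 2 ∣ 28, we get r ≡ 1 (mod 2).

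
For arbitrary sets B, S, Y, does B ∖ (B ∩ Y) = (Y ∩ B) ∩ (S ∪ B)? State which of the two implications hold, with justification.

(⊆) This inclusion fails. Take B = {1}, S = ∅, Y = ∅; then 1 ∈ B ∖ (B ∩ Y) but 1 ∉ (Y ∩ B) ∩ (S ∪ B).

(⊇) This inclusion fails. Take B = {1}, S = ∅, Y = {1}; then 1 ∈ (Y ∩ B) ∩ (S ∪ B) but 1 ∉ B ∖ (B ∩ Y).

(⊆) fails and (⊇) fails.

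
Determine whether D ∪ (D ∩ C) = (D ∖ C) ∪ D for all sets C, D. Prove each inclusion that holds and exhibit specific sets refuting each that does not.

(⟹) Let x ∈ D ∪ (D ∩ C). Then either x ∈ D and x ∉ C; or x ∈ C ∩ D. In each case x ∈ (D ∖ C) ∪ D, so D ∪ (D ∩ C) ⊆ (D ∖ C) ∪ D.

(⟸) Let x ∈ (D ∖ C) ∪ D. Then either x ∈ D and x ∉ C; or x ∈ C ∩ D. In each case x ∈ D ∪ (D ∩ C), so (D ∖ C) ∪ D ⊆ D ∪ (D ∩ C).

Both inclusions hold; the sets are equal.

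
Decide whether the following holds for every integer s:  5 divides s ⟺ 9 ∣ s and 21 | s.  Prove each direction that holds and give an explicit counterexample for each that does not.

(⇒) fails and (⇐) fails.

(→) This fails: take s = 5. Certainly 5 ∣ 5, but 9 ∤ 5.

(←) This fails: take s = 63. Both 9 ∣ 63 and 21 ∣ 63, yet 63 is not a multiple of 5 (since 63 = 12·5 + 3), so 5 ∤ 63.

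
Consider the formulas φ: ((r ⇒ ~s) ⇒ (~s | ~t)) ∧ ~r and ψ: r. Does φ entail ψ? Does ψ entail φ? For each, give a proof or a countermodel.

(⇒) This fails. Under t = F, r = F, s = F, the left side is true but the right side is false.

(⇐) This fails. Under t = F, r = T, s = F, the left side is false but the right side is true.

Both directions fail.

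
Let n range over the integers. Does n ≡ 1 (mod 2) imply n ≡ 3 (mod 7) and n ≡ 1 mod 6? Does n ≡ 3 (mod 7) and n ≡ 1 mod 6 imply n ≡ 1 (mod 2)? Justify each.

Not equivalent: only (⇐) holds.

Forward direction. This fails: n = 1 gives 1 ≡ 1 (mod 2) but 1 ≡ 1 (mod 7), so the conjunction on the right does not hold.

Converse. If n ≡ 3 (mod 7) and n ≡ 1 (mod 6), then by the Chinese remainder theorem n ≡ 31 (mod 42). Since 31 ≡ 1 (mod 2) and 2 ∣ 42, we get n ≡ 1 (mod 2).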